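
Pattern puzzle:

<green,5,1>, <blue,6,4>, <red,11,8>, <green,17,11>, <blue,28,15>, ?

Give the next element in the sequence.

<red,45,18>

Colour — repeats green → blue → red: green, blue, red, green, blue → red.
Second value goes 5, 6, 11, 17, 28 → 45 (each term is the sum of the two before it).
Third value: alternating steps +3, +4, +3, +4, …; 1, 4, 8, 11, 15 → 18.
Combining the parts gives <red,45,18>.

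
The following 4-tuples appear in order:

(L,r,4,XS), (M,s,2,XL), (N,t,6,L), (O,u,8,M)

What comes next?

First letter: letters move forward 1 place in the alphabet, so L, M, N, O → P.
Second letter: letters move forward 1 place in the alphabet; r, s, t, u → v.
Third value goes 4, 2, 6, 8 → 14 (each term is the sum of the two before it).
Size: runs backward through clothing sizes XS→XL; XS, XL, L, M → S.
So the next 4-tuple is (P,v,14,S).

(P,v,14,S)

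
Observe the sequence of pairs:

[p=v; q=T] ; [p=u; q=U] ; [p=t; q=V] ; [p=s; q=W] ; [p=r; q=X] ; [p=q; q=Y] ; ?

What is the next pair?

[p=p; q=Z]

For the p, letters move back 1 place in the alphabet: v, u, t, s, r, q → p.
Q: letters move forward 1 place in the alphabet; T, U, V, W, X, Y → Z.
Combining the parts gives [p=p; q=Z].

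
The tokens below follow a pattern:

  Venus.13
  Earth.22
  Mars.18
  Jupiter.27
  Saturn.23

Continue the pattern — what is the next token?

Uranus.32

Planet: runs through the planets Mercury→Neptune; Venus, Earth, Mars, Jupiter, Saturn → Uranus.
Second component: alternating steps +9, −4, +9, −4, …; 13, 22, 18, 27, 23 → 32.
Putting it together: Uranus.32.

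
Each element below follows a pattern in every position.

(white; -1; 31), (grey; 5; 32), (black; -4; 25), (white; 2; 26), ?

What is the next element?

Shade goes white, grey, black, white → grey (repeats white → grey → black).
Second slot: alternating steps +6, −9, +6, −9, …, so -1, 5, -4, 2 → -7.
Third slot: alternating steps +1, −7, +1, −7, …; 31, 32, 25, 26 → 19.
Putting it together: (grey; -7; 19).

(grey; -7; 19)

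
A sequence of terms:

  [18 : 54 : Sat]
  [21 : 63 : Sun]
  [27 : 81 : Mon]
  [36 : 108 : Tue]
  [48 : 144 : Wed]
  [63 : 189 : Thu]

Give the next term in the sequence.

For the first slot, differences are 3, 6, 9, … (increasing by 3 each time): 18, 21, 27, 36, 48, 63 → 81.
Second slot: 54, 63, 81, 108, 144, 189 → 243 (always 3 × the first slot).
Day goes Sat, Sun, Mon, Tue, Wed, Thu → Fri (runs through the weekdays Mon→Sun).
Combining the parts gives [81 : 243 : Fri].

[81 : 243 : Fri]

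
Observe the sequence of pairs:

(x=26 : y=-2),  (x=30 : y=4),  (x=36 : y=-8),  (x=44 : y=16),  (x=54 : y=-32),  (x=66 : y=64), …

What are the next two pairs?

(x=80 : y=-128), (x=96 : y=256)

X: differences are 4, 6, 8, … (increasing by 2 each time); 26, 30, 36, 44, 54, 66 → 80 → 96.
Y: -2, 4, -8, 16, -32, 64 → -128 → 256 (×(-2) each step).
Putting the parts together: (x=80 : y=-128) and then (x=96 : y=256).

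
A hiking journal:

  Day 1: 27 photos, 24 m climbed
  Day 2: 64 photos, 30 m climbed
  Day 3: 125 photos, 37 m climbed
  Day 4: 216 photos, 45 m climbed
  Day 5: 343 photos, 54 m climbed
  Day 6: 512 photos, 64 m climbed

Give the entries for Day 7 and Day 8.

Photos — perfect cubes: 3³, 4³, 5³, …: 27, 64, 125, 216, 343, 512 → 729 → 1000.
M climbed goes 24, 30, 37, 45, 54, 64 → 75 → 87 (differences are 6, 7, 8, … (increasing by 1 each time)).
Putting the parts together: 729 photos, 75 m climbed and then 1000 photos, 87 m climbed.

729 photos, 75 m climbed; 1000 photos, 87 m climbed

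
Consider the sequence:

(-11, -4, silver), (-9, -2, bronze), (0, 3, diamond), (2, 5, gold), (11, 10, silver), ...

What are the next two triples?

First value: alternating steps +2, +9, +2, +9, …, so -11, -9, 0, 2, 11 → 13 → 22.
Second value: alternating steps +2, +5, +2, +5, …, so -4, -2, 3, 5, 10 → 12 → 17.
Rank: repeats silver → bronze → diamond → gold; silver, bronze, diamond, gold, silver → bronze → diamond.
So the next two triples are (13, 12, bronze) and (22, 17, diamond).

(13, 12, bronze), (22, 17, diamond)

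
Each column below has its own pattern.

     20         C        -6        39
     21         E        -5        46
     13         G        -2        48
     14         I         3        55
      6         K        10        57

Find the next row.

First component: alternating steps +1, −8, +1, −8, …, so 20, 21, 13, 14, 6 → 7.
For the letter, letters move forward 2 places in the alphabet: C, E, G, I, K → M.
Third component — differences are 1, 3, 5, … (increasing by 2 each time): -6, -5, -2, 3, 10 → 19.
Fourth component: 39, 46, 48, 55, 57 → 64 (alternating steps +7, +2, +7, +2, …).
So the next row is 7  M  19  64.

7  M  19  64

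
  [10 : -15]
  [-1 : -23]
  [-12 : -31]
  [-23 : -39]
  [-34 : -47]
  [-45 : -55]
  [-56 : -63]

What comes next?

First component: −11 each step, so 10, -1, -12, -23, -34, -45, -56 → -67.
Second component goes -15, -23, -31, -39, -47, -55, -63 → -71 (−8 each step).
Combining the parts gives [-67 : -71].

[-67 : -71]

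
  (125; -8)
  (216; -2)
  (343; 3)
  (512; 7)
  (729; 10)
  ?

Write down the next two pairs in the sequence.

(1000; 12), (1331; 13)

First part: 125, 216, 343, 512, 729 → 1000 → 1331 (perfect cubes: 5³, 6³, 7³, …).
For the second part, differences are 6, 5, 4, … (decreasing by 1 each time): -8, -2, 3, 7, 10 → 12 → 13.
So the next two pairs are (1000; 12) and (1331; 13).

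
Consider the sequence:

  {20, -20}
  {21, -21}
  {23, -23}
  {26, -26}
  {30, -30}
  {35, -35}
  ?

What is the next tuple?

{41, -41}

First part: 20, 21, 23, 26, 30, 35 → 41 (differences are 1, 2, 3, … (increasing by 1 each time)).
For the second part, always the negative of the first part: -20, -21, -23, -26, -30, -35 → -41.
Combining the parts gives {41, -41}.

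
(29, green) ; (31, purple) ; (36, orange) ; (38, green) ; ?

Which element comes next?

(43, purple)

First part: 29, 31, 36, 38 → 43 (alternating steps +2, +5, +2, +5, …).
Colour: green, purple, orange, green → purple (repeats green → purple → orange).
Combining the parts gives (43, purple).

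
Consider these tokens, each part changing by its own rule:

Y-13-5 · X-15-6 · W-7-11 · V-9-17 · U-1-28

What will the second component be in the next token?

Second component goes 13, 15, 7, 9, 1 → 3 (alternating steps +2, −8, +2, −8, …).

3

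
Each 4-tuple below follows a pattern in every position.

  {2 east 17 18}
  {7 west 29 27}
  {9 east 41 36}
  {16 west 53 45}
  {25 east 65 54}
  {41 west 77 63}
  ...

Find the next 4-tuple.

{66 east 89 72}

First slot: 2, 7, 9, 16, 25, 41 → 66 (each term is the sum of the two before it).
Direction: alternates east ↔ west, so east, west, east, west, east, west → east.
Third slot — +12 each step: 17, 29, 41, 53, 65, 77 → 89.
Fourth slot: +9 each step; 18, 27, 36, 45, 54, 63 → 72.
So the next 4-tuple is {66 east 89 72}.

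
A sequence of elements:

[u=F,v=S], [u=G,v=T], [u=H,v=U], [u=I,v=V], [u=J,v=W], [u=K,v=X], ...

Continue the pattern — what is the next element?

For the u, letters move forward 1 place in the alphabet: F, G, H, I, J, K → L.
For the v, letters move forward 1 place in the alphabet: S, T, U, V, W, X → Y.
Combining the parts gives [u=L,v=Y].

[u=L,v=Y]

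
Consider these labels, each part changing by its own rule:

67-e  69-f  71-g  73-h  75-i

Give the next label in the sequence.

77-j

First component: +2 each step, so 67, 69, 71, 73, 75 → 77.
Letter: letters move forward 1 place in the alphabet; e, f, g, h, i → j.
So the next label is 77-j.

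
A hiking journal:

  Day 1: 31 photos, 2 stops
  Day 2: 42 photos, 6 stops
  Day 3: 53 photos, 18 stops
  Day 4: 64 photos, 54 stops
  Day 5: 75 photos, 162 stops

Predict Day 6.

86 photos, 486 stops

Photos: +11 each step, so 31, 42, 53, 64, 75 → 86.
Stops — ×3 each step: 2, 6, 18, 54, 162 → 486.
So the next line is 86 photos, 486 stops.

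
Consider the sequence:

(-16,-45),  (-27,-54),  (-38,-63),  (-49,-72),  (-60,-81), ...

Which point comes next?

(-71,-90)

First value: -16, -27, -38, -49, -60 → -71 (−11 each step).
Second value: -45, -54, -63, -72, -81 → -90 (−9 each step).
Putting it together: (-71,-90).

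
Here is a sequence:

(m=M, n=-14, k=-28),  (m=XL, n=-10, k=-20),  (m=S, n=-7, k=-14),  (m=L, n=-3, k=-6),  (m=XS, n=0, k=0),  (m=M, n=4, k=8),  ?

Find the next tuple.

M — repeats M → XL → S → L → XS: M, XL, S, L, XS, M → XL.
N: alternating steps +4, +3, +4, +3, …; -14, -10, -7, -3, 0, 4 → 7.
K: always 2 × the n; -28, -20, -14, -6, 0, 8 → 14.
So the next tuple is (m=XL, n=7, k=14).

(m=XL, n=7, k=14)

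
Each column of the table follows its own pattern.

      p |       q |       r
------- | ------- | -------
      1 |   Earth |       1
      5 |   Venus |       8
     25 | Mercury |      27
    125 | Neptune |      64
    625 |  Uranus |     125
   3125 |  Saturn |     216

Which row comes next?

15625  Jupiter  343

Column p: ×5 each step; 1, 5, 25, 125, 625, 3125 → 15625.
Column q — runs backward through the planets Mercury→Neptune: Earth, Venus, Mercury, Neptune, Uranus, Saturn → Jupiter.
For the column r, perfect cubes: 1³, 2³, 3³, …: 1, 8, 27, 64, 125, 216 → 343.
Putting it together: 15625  Jupiter  343.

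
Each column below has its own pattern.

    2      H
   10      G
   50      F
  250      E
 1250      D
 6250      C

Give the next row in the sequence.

First component goes 2, 10, 50, 250, 1250, 6250 → 31250 (×5 each step).
Letter: letters move back 1 place in the alphabet; H, G, F, E, D, C → B.
So the next row is 31250  B.

31250  B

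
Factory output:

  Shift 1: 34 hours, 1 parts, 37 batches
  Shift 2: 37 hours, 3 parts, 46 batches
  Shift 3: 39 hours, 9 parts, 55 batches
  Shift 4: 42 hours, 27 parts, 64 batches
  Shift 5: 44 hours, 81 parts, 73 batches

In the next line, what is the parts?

243

Hours goes 34, 37, 39, 42, 44 → 47 (alternating steps +3, +2, +3, +2, …).
Parts: ×3 each step, so 1, 3, 9, 27, 81 → 243.
Batches: +9 each step; 37, 46, 55, 64, 73 → 82.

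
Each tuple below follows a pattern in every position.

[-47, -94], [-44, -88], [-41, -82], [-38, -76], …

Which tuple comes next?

[-35, -70]

First component: -47, -44, -41, -38 → -35 (+3 each step).
Second component: always 2 × the first component, so -94, -88, -82, -76 → -70.
Putting it together: [-35, -70].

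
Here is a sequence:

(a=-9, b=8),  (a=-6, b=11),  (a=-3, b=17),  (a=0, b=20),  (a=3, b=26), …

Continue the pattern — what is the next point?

A: -9, -6, -3, 0, 3 → 6 (+3 each step).
B goes 8, 11, 17, 20, 26 → 29 (alternating steps +3, +6, +3, +6, …).
So the next point is (a=6, b=29).

(a=6, b=29)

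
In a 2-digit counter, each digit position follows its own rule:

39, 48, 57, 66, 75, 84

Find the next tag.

93

First digit — +1 each step, mod 10: 3, 4, 5, 6, 7, 8 → 9.
Second digit — −1 each step, mod 10: 9, 8, 7, 6, 5, 4 → 3.
Combining the parts gives 93.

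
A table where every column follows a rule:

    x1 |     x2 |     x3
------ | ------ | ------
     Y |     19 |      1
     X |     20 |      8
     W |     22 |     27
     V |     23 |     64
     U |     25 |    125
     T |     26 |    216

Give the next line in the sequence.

S  28  343

For the column x1, letters move back 1 place in the alphabet: Y, X, W, V, U, T → S.
Column x2: alternating steps +1, +2, +1, +2, …, so 19, 20, 22, 23, 25, 26 → 28.
Column x3 — perfect cubes: 1³, 2³, 3³, …: 1, 8, 27, 64, 125, 216 → 343.
Putting it together: S  28  343.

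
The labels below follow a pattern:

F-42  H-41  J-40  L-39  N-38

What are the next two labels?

P-37, R-36

Letter goes F, H, J, L, N → P → R (letters move forward 2 places in the alphabet).
For the second component, −1 each step: 42, 41, 40, 39, 38 → 37 → 36.
Putting the parts together: P-37 and then R-36.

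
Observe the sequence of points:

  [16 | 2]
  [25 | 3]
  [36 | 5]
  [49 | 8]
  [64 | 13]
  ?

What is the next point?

First value goes 16, 25, 36, 49, 64 → 81 (perfect squares: 4², 5², 6², …).
Second value — each term is the sum of the two before it: 2, 3, 5, 8, 13 → 21.
So the next point is [81 | 21].

[81 | 21]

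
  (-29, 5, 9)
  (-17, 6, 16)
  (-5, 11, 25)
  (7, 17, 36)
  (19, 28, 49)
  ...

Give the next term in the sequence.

(31, 45, 64)

First coordinate: +12 each step; -29, -17, -5, 7, 19 → 31.
Second coordinate: 5, 6, 11, 17, 28 → 45 (each term is the sum of the two before it).
For the third coordinate, perfect squares: 3², 4², 5², …: 9, 16, 25, 36, 49 → 64.
Putting it together: (31, 45, 64).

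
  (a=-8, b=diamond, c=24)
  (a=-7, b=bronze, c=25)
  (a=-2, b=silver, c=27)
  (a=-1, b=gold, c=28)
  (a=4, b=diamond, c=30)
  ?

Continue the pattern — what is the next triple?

(a=5, b=bronze, c=31)

A: alternating steps +1, +5, +1, +5, …; -8, -7, -2, -1, 4 → 5.
B: repeats diamond → bronze → silver → gold, so diamond, bronze, silver, gold, diamond → bronze.
C: alternating steps +1, +2, +1, +2, …, so 24, 25, 27, 28, 30 → 31.
Putting it together: (a=5, b=bronze, c=31).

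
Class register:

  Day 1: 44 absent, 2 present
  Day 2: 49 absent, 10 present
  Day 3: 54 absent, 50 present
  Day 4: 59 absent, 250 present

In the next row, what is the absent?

Absent: +5 each step, so 44, 49, 54, 59 → 64.
Present: 2, 10, 50, 250 → 1250 (×5 each step).

64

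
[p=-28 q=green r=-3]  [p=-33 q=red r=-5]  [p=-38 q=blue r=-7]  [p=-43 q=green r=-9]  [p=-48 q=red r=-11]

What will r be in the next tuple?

-13

R: −2 each step; -3, -5, -7, -9, -11 → -13.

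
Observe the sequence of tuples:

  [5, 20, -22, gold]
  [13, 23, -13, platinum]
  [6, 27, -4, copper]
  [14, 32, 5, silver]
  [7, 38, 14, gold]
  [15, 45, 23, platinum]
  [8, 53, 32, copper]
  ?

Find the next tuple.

First entry: 5, 13, 6, 14, 7, 15, 8 → 16 (alternating steps +8, −7, +8, −7, …).
Second entry goes 20, 23, 27, 32, 38, 45, 53 → 62 (differences are 3, 4, 5, … (increasing by 1 each time)).
Third entry: +9 each step; -22, -13, -4, 5, 14, 23, 32 → 41.
Metal — repeats gold → platinum → copper → silver: gold, platinum, copper, silver, gold, platinum, copper → silver.
Combining the parts gives [16, 62, 41, silver].

[16, 62, 41, silver]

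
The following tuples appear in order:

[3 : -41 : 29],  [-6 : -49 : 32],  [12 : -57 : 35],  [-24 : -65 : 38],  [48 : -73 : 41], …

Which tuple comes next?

First entry: 3, -6, 12, -24, 48 → -96 (×(-2) each step).
Second entry goes -41, -49, -57, -65, -73 → -81 (−8 each step).
Third entry goes 29, 32, 35, 38, 41 → 44 (+3 each step).
So the next tuple is [-96 : -81 : 44].

[-96 : -81 : 44]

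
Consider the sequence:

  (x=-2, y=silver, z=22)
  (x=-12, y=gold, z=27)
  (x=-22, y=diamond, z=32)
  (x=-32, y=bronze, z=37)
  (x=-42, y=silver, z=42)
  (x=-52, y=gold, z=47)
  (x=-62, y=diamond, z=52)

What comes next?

X goes -2, -12, -22, -32, -42, -52, -62 → -72 (−10 each step).
Y: silver, gold, diamond, bronze, silver, gold, diamond → bronze (repeats silver → gold → diamond → bronze).
For the z, +5 each step: 22, 27, 32, 37, 42, 47, 52 → 57.
Putting it together: (x=-72, y=bronze, z=57).

(x=-72, y=bronze, z=57)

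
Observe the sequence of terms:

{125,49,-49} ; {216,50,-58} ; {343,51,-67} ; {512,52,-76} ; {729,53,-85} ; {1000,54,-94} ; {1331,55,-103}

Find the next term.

{1728,56,-112}

First coordinate: perfect cubes: 5³, 6³, 7³, …; 125, 216, 343, 512, 729, 1000, 1331 → 1728.
Second coordinate — +1 each step: 49, 50, 51, 52, 53, 54, 55 → 56.
For the third coordinate, −9 each step: -49, -58, -67, -76, -85, -94, -103 → -112.
So the next term is {1728,56,-112}.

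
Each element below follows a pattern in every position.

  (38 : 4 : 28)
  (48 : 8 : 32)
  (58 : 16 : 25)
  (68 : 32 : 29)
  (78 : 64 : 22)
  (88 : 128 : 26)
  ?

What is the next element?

First part goes 38, 48, 58, 68, 78, 88 → 98 (+10 each step).
Second part: 4, 8, 16, 32, 64, 128 → 256 (×2 each step).
Third part: alternating steps +4, −7, +4, −7, …; 28, 32, 25, 29, 22, 26 → 19.
So the next element is (98 : 256 : 19).

(98 : 256 : 19)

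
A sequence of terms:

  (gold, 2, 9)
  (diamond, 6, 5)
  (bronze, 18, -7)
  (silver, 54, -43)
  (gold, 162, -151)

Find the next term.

(diamond, 486, -475)

Rank: gold, diamond, bronze, silver, gold → diamond (repeats gold → diamond → bronze → silver).
Second slot: 2, 6, 18, 54, 162 → 486 (×3 each step).
Third slot — together with the second slot always sums to 11: 9, 5, -7, -43, -151 → -475.
Putting it together: (diamond, 486, -475).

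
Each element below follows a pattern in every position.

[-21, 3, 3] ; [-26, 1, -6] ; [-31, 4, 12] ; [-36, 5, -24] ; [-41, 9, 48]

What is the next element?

[-46, 14, -96]

First coordinate: −5 each step, so -21, -26, -31, -36, -41 → -46.
Second coordinate goes 3, 1, 4, 5, 9 → 14 (each term is the sum of the two before it).
For the third coordinate, ×(-2) each step: 3, -6, 12, -24, 48 → -96.
Combining the parts gives [-46, 14, -96].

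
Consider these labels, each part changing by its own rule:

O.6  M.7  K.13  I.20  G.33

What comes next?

For the letter, letters move back 2 places in the alphabet: O, M, K, I, G → E.
For the second component, each term is the sum of the two before it: 6, 7, 13, 20, 33 → 53.
Putting it together: E.53.

E.53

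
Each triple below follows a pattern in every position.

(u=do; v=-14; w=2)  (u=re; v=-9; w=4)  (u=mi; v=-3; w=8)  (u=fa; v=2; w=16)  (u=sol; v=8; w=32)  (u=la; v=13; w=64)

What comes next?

U goes do, re, mi, fa, sol, la → ti (runs through the solfège scale do→ti).
V — alternating steps +5, +6, +5, +6, …: -14, -9, -3, 2, 8, 13 → 19.
W: ×2 each step; 2, 4, 8, 16, 32, 64 → 128.
Putting it together: (u=ti; v=19; w=128).

(u=ti; v=19; w=128)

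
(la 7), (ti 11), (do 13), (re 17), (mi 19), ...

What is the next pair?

(fa 23)

Note: la, ti, do, re, mi → fa (runs through the solfège scale do→ti).
Second slot: alternating steps +4, +2, +4, +2, …; 7, 11, 13, 17, 19 → 23.
So the next pair is (fa 23).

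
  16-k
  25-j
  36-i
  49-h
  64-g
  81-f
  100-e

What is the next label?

121-d

First component: 16, 25, 36, 49, 64, 81, 100 → 121 (perfect squares: 4², 5², 6², …).
Letter: k, j, i, h, g, f, e → d (letters move back 1 place in the alphabet).
Putting it together: 121-d.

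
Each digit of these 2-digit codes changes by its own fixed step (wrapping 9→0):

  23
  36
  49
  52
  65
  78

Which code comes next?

81

First digit: +1 each step, mod 10; 2, 3, 4, 5, 6, 7 → 8.
Second digit goes 3, 6, 9, 2, 5, 8 → 1 (+3 each step, mod 10).
So the next code is 81.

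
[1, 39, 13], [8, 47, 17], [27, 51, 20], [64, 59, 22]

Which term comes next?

First value: perfect cubes: 1³, 2³, 3³, …; 1, 8, 27, 64 → 125.
Second value: alternating steps +8, +4, +8, +4, …; 39, 47, 51, 59 → 63.
Third value — differences are 4, 3, 2, … (decreasing by 1 each time): 13, 17, 20, 22 → 23.
Combining the parts gives [125, 63, 23].

[125, 63, 23]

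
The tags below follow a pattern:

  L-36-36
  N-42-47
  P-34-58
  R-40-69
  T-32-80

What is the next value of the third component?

91

Third component — +11 each step: 36, 47, 58, 69, 80 → 91.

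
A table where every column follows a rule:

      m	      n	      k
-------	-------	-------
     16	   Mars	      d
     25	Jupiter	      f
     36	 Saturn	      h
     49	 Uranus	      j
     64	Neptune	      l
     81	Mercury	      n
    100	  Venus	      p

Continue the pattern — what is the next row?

121  Earth  r

Column m: 16, 25, 36, 49, 64, 81, 100 → 121 (perfect squares: 4², 5², 6², …).
Column n: runs through the planets Mercury→Neptune; Mars, Jupiter, Saturn, Uranus, Neptune, Mercury, Venus → Earth.
For the column k, letters move forward 2 places in the alphabet: d, f, h, j, l, n, p → r.
Combining the parts gives 121  Earth  r.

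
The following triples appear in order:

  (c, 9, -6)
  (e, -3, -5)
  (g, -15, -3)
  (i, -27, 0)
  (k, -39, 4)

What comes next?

(m, -51, 9)

Letter: letters move forward 2 places in the alphabet, so c, e, g, i, k → m.
Second coordinate: −12 each step; 9, -3, -15, -27, -39 → -51.
Third coordinate goes -6, -5, -3, 0, 4 → 9 (differences are 1, 2, 3, … (increasing by 1 each time)).
Putting it together: (m, -51, 9).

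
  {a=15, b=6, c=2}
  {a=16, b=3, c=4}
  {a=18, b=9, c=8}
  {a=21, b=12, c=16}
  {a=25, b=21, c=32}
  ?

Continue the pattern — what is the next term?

A: differences are 1, 2, 3, … (increasing by 1 each time); 15, 16, 18, 21, 25 → 30.
B: 6, 3, 9, 12, 21 → 33 (each term is the sum of the two before it).
C: ×2 each step; 2, 4, 8, 16, 32 → 64.
Combining the parts gives {a=30, b=33, c=64}.

{a=30, b=33, c=64}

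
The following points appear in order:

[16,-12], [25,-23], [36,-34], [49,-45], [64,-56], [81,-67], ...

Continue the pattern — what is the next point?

First slot: perfect squares: 4², 5², 6², …, so 16, 25, 36, 49, 64, 81 → 100.
For the second slot, −11 each step: -12, -23, -34, -45, -56, -67 → -78.
So the next point is [100,-78].

[100,-78]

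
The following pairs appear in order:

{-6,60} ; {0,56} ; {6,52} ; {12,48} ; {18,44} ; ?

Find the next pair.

First coordinate — +6 each step: -6, 0, 6, 12, 18 → 24.
Second coordinate: 60, 56, 52, 48, 44 → 40 (−4 each step).
Putting it together: {24,40}.

{24,40}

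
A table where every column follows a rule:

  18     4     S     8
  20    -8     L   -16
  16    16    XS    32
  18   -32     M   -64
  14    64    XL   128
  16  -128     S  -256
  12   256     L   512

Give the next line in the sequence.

First component: 18, 20, 16, 18, 14, 16, 12 → 14 (alternating steps +2, −4, +2, −4, …).
Second component — ×(-2) each step: 4, -8, 16, -32, 64, -128, 256 → -512.
Size goes S, L, XS, M, XL, S, L → XS (repeats S → L → XS → M → XL).
Fourth component: 8, -16, 32, -64, 128, -256, 512 → -1024 (always 2 × the second component).
Combining the parts gives 14  -512  XS  -1024.

14  -512  XS  -1024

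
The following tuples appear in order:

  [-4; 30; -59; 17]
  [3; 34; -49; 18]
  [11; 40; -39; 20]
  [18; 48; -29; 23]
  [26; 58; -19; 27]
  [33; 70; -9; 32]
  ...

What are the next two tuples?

First coordinate: -4, 3, 11, 18, 26, 33 → 41 → 48 (alternating steps +7, +8, +7, +8, …).
Second coordinate: 30, 34, 40, 48, 58, 70 → 84 → 100 (differences are 4, 6, 8, … (increasing by 2 each time)).
Third coordinate goes -59, -49, -39, -29, -19, -9 → 1 → 11 (+10 each step).
Fourth coordinate goes 17, 18, 20, 23, 27, 32 → 38 → 45 (differences are 1, 2, 3, … (increasing by 1 each time)).
Putting the parts together: [41; 84; 1; 38] and then [48; 100; 11; 45].

[41; 84; 1; 38], [48; 100; 11; 45]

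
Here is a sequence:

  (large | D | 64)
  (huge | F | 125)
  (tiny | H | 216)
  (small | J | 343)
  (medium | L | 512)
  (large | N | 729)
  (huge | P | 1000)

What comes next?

Size — repeats large → huge → tiny → small → medium: large, huge, tiny, small, medium, large, huge → tiny.
Letter — letters move forward 2 places in the alphabet: D, F, H, J, L, N, P → R.
For the third slot, perfect cubes: 4³, 5³, 6³, …: 64, 125, 216, 343, 512, 729, 1000 → 1331.
So the next term is (tiny | R | 1331).

(tiny | R | 1331)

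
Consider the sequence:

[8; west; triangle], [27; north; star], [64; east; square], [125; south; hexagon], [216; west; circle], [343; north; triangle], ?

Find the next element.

[512; east; star]

First part: perfect cubes: 2³, 3³, 4³, …, so 8, 27, 64, 125, 216, 343 → 512.
Direction: repeats west → north → east → south; west, north, east, south, west, north → east.
Shape goes triangle, star, square, hexagon, circle, triangle → star (repeats triangle → star → square → hexagon → circle).
Combining the parts gives [512; east; star].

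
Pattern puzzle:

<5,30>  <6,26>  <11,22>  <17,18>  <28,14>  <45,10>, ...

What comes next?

First component — each term is the sum of the two before it: 5, 6, 11, 17, 28, 45 → 73.
Second component: −4 each step, so 30, 26, 22, 18, 14, 10 → 6.
Putting it together: <73,6>.

<73,6>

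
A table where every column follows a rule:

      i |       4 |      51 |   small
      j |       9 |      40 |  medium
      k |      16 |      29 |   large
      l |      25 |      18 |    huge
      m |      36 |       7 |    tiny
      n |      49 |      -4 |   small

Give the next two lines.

Letter: letters move forward 1 place in the alphabet; i, j, k, l, m, n → o → p.
For the second component, perfect squares: 2², 3², 4², …: 4, 9, 16, 25, 36, 49 → 64 → 81.
For the third component, −11 each step: 51, 40, 29, 18, 7, -4 → -15 → -26.
Size — repeats small → medium → large → huge → tiny: small, medium, large, huge, tiny, small → medium → large.
Putting the parts together: o  64  -15  medium and then p  81  -26  large.

o  64  -15  medium; p  81  -26  large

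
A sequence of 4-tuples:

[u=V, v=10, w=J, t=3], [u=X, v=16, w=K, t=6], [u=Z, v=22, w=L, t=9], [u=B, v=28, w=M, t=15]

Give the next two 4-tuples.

U — letters move forward 2 places in the alphabet, wrapping Z→A: V, X, Z, B → D → F.
V: 10, 16, 22, 28 → 34 → 40 (+6 each step).
W: J, K, L, M → N → O (letters move forward 1 place in the alphabet).
T — each term is the sum of the two before it: 3, 6, 9, 15 → 24 → 39.
Putting the parts together: [u=D, v=34, w=N, t=24] and then [u=F, v=40, w=O, t=39].

[u=D, v=34, w=N, t=24], [u=F, v=40, w=O, t=39]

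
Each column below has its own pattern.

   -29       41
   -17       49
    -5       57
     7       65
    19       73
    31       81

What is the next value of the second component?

89

First component: -29, -17, -5, 7, 19, 31 → 43 (+12 each step).
Second component: +8 each step; 41, 49, 57, 65, 73, 81 → 89.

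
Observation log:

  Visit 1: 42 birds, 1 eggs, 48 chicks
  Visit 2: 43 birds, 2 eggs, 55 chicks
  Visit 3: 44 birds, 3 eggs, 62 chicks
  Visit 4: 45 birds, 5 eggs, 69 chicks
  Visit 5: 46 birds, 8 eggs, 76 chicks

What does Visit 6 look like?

47 birds, 13 eggs, 83 chicks

For the birds, +1 each step: 42, 43, 44, 45, 46 → 47.
Eggs: each term is the sum of the two before it, so 1, 2, 3, 5, 8 → 13.
Chicks — +7 each step: 48, 55, 62, 69, 76 → 83.
So the next line is 47 birds, 13 eggs, 83 chicks.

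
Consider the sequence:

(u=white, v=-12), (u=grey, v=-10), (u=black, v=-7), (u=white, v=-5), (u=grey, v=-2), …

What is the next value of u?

black

U: white, grey, black, white, grey → black (repeats white → grey → black).
V: alternating steps +2, +3, +2, +3, …; -12, -10, -7, -5, -2 → 0.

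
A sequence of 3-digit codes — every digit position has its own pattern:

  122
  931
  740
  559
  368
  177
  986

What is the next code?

795

First digit — −2 each step, mod 10: 1, 9, 7, 5, 3, 1, 9 → 7.
Second digit: +1 each step, mod 10; 2, 3, 4, 5, 6, 7, 8 → 9.
Third digit: −1 each step, mod 10, so 2, 1, 0, 9, 8, 7, 6 → 5.
So the next code is 795.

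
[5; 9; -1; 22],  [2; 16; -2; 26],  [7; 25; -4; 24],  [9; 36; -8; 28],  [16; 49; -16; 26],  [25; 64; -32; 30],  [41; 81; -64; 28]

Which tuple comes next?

[66; 100; -128; 32]

First part: 5, 2, 7, 9, 16, 25, 41 → 66 (each term is the sum of the two before it).
For the second part, perfect squares: 3², 4², 5², …: 9, 16, 25, 36, 49, 64, 81 → 100.
Third part: -1, -2, -4, -8, -16, -32, -64 → -128 (×2 each step).
Fourth part: alternating steps +4, −2, +4, −2, …, so 22, 26, 24, 28, 26, 30, 28 → 32.
Putting it together: [66; 100; -128; 32].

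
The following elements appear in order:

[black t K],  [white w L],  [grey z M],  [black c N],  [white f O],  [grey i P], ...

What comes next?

[black l Q]

Shade goes black, white, grey, black, white, grey → black (repeats black → white → grey).
First letter goes t, w, z, c, f, i → l (letters move forward 3 places in the alphabet, wrapping Z→A).
Second letter: letters move forward 1 place in the alphabet; K, L, M, N, O, P → Q.
Combining the parts gives [black l Q].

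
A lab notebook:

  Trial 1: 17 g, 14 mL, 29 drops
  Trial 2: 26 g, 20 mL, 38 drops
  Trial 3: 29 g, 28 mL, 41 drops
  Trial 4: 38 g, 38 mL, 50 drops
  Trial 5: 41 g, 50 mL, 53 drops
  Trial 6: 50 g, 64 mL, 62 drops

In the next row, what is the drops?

G: alternating steps +9, +3, +9, +3, …; 17, 26, 29, 38, 41, 50 → 53.
Drops: 29, 38, 41, 50, 53, 62 → 65 (always 12 more than the g).

65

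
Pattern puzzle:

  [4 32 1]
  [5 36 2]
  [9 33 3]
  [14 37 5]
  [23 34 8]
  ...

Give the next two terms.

[37 38 13], [60 35 21]

For the first part, each term is the sum of the two before it: 4, 5, 9, 14, 23 → 37 → 60.
Second part: 32, 36, 33, 37, 34 → 38 → 35 (alternating steps +4, −3, +4, −3, …).
Third part goes 1, 2, 3, 5, 8 → 13 → 21 (each term is the sum of the two before it).
Putting the parts together: [37 38 13] and then [60 35 21].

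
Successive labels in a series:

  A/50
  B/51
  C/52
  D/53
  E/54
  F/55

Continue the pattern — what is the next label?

G/56

Letter: letters move forward 1 place in the alphabet, so A, B, C, D, E, F → G.
Second component: +1 each step, so 50, 51, 52, 53, 54, 55 → 56.
Combining the parts gives G/56.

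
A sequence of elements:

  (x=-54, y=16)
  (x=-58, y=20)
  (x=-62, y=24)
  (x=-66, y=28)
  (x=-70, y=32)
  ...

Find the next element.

(x=-74, y=36)

For the x, −4 each step: -54, -58, -62, -66, -70 → -74.
Y: together with the x always sums to -38; 16, 20, 24, 28, 32 → 36.
Putting it together: (x=-74, y=36).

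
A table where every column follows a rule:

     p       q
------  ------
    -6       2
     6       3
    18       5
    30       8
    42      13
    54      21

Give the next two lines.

Column p: -6, 6, 18, 30, 42, 54 → 66 → 78 (+12 each step).
Column q goes 2, 3, 5, 8, 13, 21 → 34 → 55 (each term is the sum of the two before it).
Putting the parts together: 66  34 and then 78  55.

66  34; 78  55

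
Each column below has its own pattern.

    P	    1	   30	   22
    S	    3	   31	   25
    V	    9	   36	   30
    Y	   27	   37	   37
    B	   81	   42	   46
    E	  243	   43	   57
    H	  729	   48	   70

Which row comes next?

Letter — letters move forward 3 places in the alphabet, wrapping Z→A: P, S, V, Y, B, E, H → K.
Second component: ×3 each step; 1, 3, 9, 27, 81, 243, 729 → 2187.
Third component goes 30, 31, 36, 37, 42, 43, 48 → 49 (alternating steps +1, +5, +1, +5, …).
Fourth component: differences are 3, 5, 7, … (increasing by 2 each time), so 22, 25, 30, 37, 46, 57, 70 → 85.
So the next row is K  2187  49  85.

K  2187  49  85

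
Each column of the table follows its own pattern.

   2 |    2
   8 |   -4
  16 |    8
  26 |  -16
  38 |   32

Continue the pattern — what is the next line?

52  -64

First component goes 2, 8, 16, 26, 38 → 52 (differences are 6, 8, 10, … (increasing by 2 each time)).
Second component — ×(-2) each step: 2, -4, 8, -16, 32 → -64.
So the next line is 52  -64.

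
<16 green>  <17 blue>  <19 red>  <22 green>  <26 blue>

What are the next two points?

<31 red>, <37 green>

First coordinate — differences are 1, 2, 3, … (increasing by 1 each time): 16, 17, 19, 22, 26 → 31 → 37.
Colour: green, blue, red, green, blue → red → green (repeats green → blue → red).
So the next two points are <31 red> and <37 green>.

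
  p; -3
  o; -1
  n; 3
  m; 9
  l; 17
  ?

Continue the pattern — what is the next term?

Letter goes p, o, n, m, l → k (letters move back 1 place in the alphabet).
For the second component, differences are 2, 4, 6, … (increasing by 2 each time): -3, -1, 3, 9, 17 → 27.
Putting it together: k; 27.

k; 27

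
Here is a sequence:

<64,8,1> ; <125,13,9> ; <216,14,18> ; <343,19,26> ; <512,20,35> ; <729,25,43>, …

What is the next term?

For the first part, perfect cubes: 4³, 5³, 6³, …: 64, 125, 216, 343, 512, 729 → 1000.
Second part: alternating steps +5, +1, +5, +1, …; 8, 13, 14, 19, 20, 25 → 26.
Third part: alternating steps +8, +9, +8, +9, …; 1, 9, 18, 26, 35, 43 → 52.
Combining the parts gives <1000,26,52>.

<1000,26,52>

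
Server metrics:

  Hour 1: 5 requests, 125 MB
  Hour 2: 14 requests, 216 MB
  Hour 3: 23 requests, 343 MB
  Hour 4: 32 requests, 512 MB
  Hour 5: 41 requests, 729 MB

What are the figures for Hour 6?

Requests goes 5, 14, 23, 32, 41 → 50 (+9 each step).
MB: perfect cubes: 5³, 6³, 7³, …; 125, 216, 343, 512, 729 → 1000.
Combining the parts gives 50 requests, 1000 MB.

50 requests, 1000 MB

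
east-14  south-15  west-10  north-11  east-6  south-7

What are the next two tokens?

west-2, north-3

Direction — repeats east → south → west → north: east, south, west, north, east, south → west → north.
Second component: alternating steps +1, −5, +1, −5, …, so 14, 15, 10, 11, 6, 7 → 2 → 3.
So the next two tokens are west-2 and north-3.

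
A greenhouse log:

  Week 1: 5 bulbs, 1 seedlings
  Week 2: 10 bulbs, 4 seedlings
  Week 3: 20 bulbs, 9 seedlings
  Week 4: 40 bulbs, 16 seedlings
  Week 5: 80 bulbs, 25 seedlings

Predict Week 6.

Bulbs — ×2 each step: 5, 10, 20, 40, 80 → 160.
Seedlings: perfect squares: 1², 2², 3², …; 1, 4, 9, 16, 25 → 36.
So the next record is 160 bulbs, 36 seedlings.

160 bulbs, 36 seedlings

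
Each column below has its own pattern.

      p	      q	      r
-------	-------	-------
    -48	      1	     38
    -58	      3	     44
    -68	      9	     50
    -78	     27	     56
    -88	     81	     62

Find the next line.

Column p: −10 each step; -48, -58, -68, -78, -88 → -98.
Column q: 1, 3, 9, 27, 81 → 243 (×3 each step).
Column r goes 38, 44, 50, 56, 62 → 68 (+6 each step).
Combining the parts gives -98  243  68.

-98  243  68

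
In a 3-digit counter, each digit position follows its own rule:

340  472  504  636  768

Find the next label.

890

First digit: +1 each step, mod 10, so 3, 4, 5, 6, 7 → 8.
Second digit: +3 each step, mod 10; 4, 7, 0, 3, 6 → 9.
Third digit: 0, 2, 4, 6, 8 → 0 (+2 each step, mod 10).
So the next label is 890.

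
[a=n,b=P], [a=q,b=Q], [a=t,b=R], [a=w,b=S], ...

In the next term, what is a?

A: letters move forward 3 places in the alphabet; n, q, t, w → z.

z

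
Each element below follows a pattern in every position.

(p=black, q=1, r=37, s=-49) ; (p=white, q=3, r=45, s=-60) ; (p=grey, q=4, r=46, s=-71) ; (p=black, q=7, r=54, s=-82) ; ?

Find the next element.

For the p, repeats black → white → grey: black, white, grey, black → white.
Q goes 1, 3, 4, 7 → 11 (each term is the sum of the two before it).
R — alternating steps +8, +1, +8, +1, …: 37, 45, 46, 54 → 55.
S: −11 each step, so -49, -60, -71, -82 → -93.
So the next element is (p=white, q=11, r=55, s=-93).

(p=white, q=11, r=55, s=-93)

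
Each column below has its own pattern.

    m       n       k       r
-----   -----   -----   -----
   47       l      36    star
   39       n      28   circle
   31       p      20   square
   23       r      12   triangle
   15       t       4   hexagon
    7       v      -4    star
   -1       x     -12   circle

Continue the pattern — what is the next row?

-9  z  -20  square

For the column m, −8 each step: 47, 39, 31, 23, 15, 7, -1 → -9.
For the column n, letters move forward 2 places in the alphabet: l, n, p, r, t, v, x → z.
Column k — always 11 less than the column m: 36, 28, 20, 12, 4, -4, -12 → -20.
Column r goes star, circle, square, triangle, hexagon, star, circle → square (repeats star → circle → square → triangle → hexagon).
Combining the parts gives -9  z  -20  square.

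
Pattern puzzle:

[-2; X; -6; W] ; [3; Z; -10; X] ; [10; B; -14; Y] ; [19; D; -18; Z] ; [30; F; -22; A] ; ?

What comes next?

[43; H; -26; B]

For the first coordinate, differences are 5, 7, 9, … (increasing by 2 each time): -2, 3, 10, 19, 30 → 43.
First letter: letters move forward 2 places in the alphabet, wrapping Z→A; X, Z, B, D, F → H.
For the third coordinate, −4 each step: -6, -10, -14, -18, -22 → -26.
Second letter: letters move forward 1 place in the alphabet, wrapping Z→A, so W, X, Y, Z, A → B.
So the next tuple is [43; H; -26; B].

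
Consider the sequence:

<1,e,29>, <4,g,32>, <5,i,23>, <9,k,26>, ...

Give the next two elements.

First entry: 1, 4, 5, 9 → 14 → 23 (each term is the sum of the two before it).
Letter: e, g, i, k → m → o (letters move forward 2 places in the alphabet).
For the third entry, alternating steps +3, −9, +3, −9, …: 29, 32, 23, 26 → 17 → 20.
Putting the parts together: <14,m,17> and then <23,o,20>.

<14,m,17>, <23,o,20>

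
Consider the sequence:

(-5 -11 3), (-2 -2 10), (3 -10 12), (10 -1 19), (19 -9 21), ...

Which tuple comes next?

For the first slot, differences are 3, 5, 7, … (increasing by 2 each time): -5, -2, 3, 10, 19 → 30.
Second slot — alternating steps +9, −8, +9, −8, …: -11, -2, -10, -1, -9 → 0.
Third slot: alternating steps +7, +2, +7, +2, …, so 3, 10, 12, 19, 21 → 28.
Combining the parts gives (30 0 28).

(30 0 28)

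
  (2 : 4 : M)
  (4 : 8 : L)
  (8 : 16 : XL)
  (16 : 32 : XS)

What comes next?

(32 : 64 : S)

For the first slot, ×2 each step: 2, 4, 8, 16 → 32.
Second slot — always 2 × the first slot: 4, 8, 16, 32 → 64.
Size: runs through clothing sizes XS→XL; M, L, XL, XS → S.
Combining the parts gives (32 : 64 : S).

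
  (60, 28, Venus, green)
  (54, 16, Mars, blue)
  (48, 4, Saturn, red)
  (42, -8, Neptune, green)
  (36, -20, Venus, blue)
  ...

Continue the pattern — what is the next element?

First coordinate — −6 each step: 60, 54, 48, 42, 36 → 30.
Second coordinate goes 28, 16, 4, -8, -20 → -32 (−12 each step).
For the planet, repeats Venus → Mars → Saturn → Neptune: Venus, Mars, Saturn, Neptune, Venus → Mars.
Colour — repeats green → blue → red: green, blue, red, green, blue → red.
So the next element is (30, -32, Mars, red).

(30, -32, Mars, red)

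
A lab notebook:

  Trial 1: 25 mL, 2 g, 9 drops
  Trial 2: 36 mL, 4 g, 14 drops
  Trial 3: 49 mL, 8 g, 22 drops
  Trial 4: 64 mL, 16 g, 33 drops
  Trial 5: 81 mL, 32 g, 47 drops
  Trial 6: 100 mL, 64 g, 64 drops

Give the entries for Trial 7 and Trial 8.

ML goes 25, 36, 49, 64, 81, 100 → 121 → 144 (perfect squares: 5², 6², 7², …).
G — ×2 each step: 2, 4, 8, 16, 32, 64 → 128 → 256.
Drops: 9, 14, 22, 33, 47, 64 → 84 → 107 (differences are 5, 8, 11, … (increasing by 3 each time)).
Putting the parts together: 121 mL, 128 g, 84 drops and then 144 mL, 256 g, 107 drops.

121 mL, 128 g, 84 drops; 144 mL, 256 g, 107 drops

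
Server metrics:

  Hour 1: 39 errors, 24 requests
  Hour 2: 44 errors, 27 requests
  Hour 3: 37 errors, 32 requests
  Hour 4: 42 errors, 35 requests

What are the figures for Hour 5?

35 errors, 40 requests

Errors: 39, 44, 37, 42 → 35 (alternating steps +5, −7, +5, −7, …).
Requests: alternating steps +3, +5, +3, +5, …; 24, 27, 32, 35 → 40.
Combining the parts gives 35 errors, 40 requests.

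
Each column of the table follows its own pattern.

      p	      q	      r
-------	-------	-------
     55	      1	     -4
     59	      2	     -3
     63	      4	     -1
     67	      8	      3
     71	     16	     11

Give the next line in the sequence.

75  32  27

Column p: +4 each step, so 55, 59, 63, 67, 71 → 75.
Column q: 1, 2, 4, 8, 16 → 32 (×2 each step).
Column r — always 5 less than the column q: -4, -3, -1, 3, 11 → 27.
Putting it together: 75  32  27.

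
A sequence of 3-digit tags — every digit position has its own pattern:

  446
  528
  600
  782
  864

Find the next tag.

946

First digit: 4, 5, 6, 7, 8 → 9 (+1 each step, mod 10).
Second digit goes 4, 2, 0, 8, 6 → 4 (−2 each step, mod 10).
Third digit: +2 each step, mod 10; 6, 8, 0, 2, 4 → 6.
Putting it together: 946.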